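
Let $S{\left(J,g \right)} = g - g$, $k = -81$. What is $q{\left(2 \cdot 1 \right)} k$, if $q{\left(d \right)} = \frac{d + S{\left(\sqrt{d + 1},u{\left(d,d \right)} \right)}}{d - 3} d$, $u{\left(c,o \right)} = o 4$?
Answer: $324$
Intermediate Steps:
$u{\left(c,o \right)} = 4 o$
$S{\left(J,g \right)} = 0$
$q{\left(d \right)} = \frac{d^{2}}{-3 + d}$ ($q{\left(d \right)} = \frac{d + 0}{d - 3} d = \frac{d}{-3 + d} d = \frac{d^{2}}{-3 + d}$)
$q{\left(2 \cdot 1 \right)} k = \frac{\left(2 \cdot 1\right)^{2}}{-3 + 2 \cdot 1} \left(-81\right) = \frac{2^{2}}{-3 + 2} \left(-81\right) = \frac{4}{-1} \left(-81\right) = 4 \left(-1\right) \left(-81\right) = \left(-4\right) \left(-81\right) = 324$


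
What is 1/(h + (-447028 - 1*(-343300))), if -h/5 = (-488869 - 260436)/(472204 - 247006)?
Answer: -225198/23355591619 ≈ -9.6421e-6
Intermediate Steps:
h = 3746525/225198 (h = -5*(-488869 - 260436)/(472204 - 247006) = -(-3746525)/225198 = -5*(-749305/225198) = 3746525/225198 ≈ 16.637)
1/(h + (-447028 - 1*(-343300))) = 1/(3746525/225198 + (-447028 - 1*(-343300))) = 1/(3746525/225198 + (-447028 + 343300)) = 1/(3746525/225198 - 103728) = 1/(-23355591619/225198) = -225198/23355591619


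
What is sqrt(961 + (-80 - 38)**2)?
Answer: sqrt(14885) ≈ 122.00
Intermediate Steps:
sqrt(961 + (-80 - 38)**2) = sqrt(961 + (-118)**2) = sqrt(961 + 13924) = sqrt(14885)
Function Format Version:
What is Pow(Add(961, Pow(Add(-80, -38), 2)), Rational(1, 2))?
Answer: Pow(14885, Rational(1, 2)) ≈ 122.00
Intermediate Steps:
Pow(Add(961, Pow(Add(-80, -38), 2)), Rational(1, 2)) = Pow(Add(961, Pow(-118, 2)), Rational(1, 2)) = Pow(Add(961, 13924), Rational(1, 2)) = Pow(14885, Rational(1, 2))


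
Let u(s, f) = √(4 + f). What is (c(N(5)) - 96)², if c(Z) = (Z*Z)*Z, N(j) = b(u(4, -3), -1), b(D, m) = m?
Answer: 9409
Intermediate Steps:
N(j) = -1
c(Z) = Z³ (c(Z) = Z²*Z = Z³)
(c(N(5)) - 96)² = ((-1)³ - 96)² = (-1 - 96)² = (-97)² = 9409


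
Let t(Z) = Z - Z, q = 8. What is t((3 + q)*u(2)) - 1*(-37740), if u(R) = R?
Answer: 37740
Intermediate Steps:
t(Z) = 0
t((3 + q)*u(2)) - 1*(-37740) = 0 - 1*(-37740) = 0 + 37740 = 37740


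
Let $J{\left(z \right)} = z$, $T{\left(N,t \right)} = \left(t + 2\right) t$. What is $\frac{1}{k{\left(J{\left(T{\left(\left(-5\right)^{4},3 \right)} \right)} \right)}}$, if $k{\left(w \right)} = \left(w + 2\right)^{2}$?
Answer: $\frac{1}{289} \approx 0.0034602$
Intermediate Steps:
$T{\left(N,t \right)} = t \left(2 + t\right)$ ($T{\left(N,t \right)} = \left(2 + t\right) t = t \left(2 + t\right)$)
$k{\left(w \right)} = \left(2 + w\right)^{2}$
$\frac{1}{k{\left(J{\left(T{\left(\left(-5\right)^{4},3 \right)} \right)} \right)}} = \frac{1}{\left(2 + 3 \left(2 + 3\right)\right)^{2}} = \frac{1}{\left(2 + 3 \cdot 5\right)^{2}} = \frac{1}{\left(2 + 15\right)^{2}} = \frac{1}{17^{2}} = \frac{1}{289}$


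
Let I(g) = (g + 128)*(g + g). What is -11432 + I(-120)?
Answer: -13352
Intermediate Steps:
I(g) = 2*g*(128 + g) (I(g) = (128 + g)*(2*g) = 2*g*(128 + g))
-11432 + I(-120) = -11432 + 2*(-120)*(128 - 120) = -11432 + 2*(-120)*8 = -11432 - 1920 = -13352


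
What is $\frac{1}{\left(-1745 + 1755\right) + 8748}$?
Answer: $\frac{1}{8758} \approx 0.00011418$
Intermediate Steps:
$\frac{1}{\left(-1745 + 1755\right) + 8748} = \frac{1}{10 + 8748} = \frac{1}{8758}$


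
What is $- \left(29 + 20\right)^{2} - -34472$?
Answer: $32071$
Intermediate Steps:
$- \left(29 + 20\right)^{2} - -34472 = - 49^{2} + 34472 = \left(-1\right) 2401 + 34472 = -2401 + 34472 = 32071$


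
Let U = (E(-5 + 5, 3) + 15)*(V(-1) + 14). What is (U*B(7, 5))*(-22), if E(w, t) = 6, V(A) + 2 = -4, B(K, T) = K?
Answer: -25872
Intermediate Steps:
V(A) = -6 (V(A) = -2 - 4 = -6)
U = 168 (U = (6 + 15)*(-6 + 14) = 21*8 = 168)
(U*B(7, 5))*(-22) = (168*7)*(-22) = 1176*(-22) = -25872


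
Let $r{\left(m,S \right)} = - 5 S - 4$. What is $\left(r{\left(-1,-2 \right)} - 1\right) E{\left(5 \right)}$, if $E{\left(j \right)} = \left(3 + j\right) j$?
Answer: $200$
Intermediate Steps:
$E{\left(j \right)} = j \left(3 + j\right)$
$r{\left(m,S \right)} = -4 - 5 S$
$\left(r{\left(-1,-2 \right)} - 1\right) E{\left(5 \right)} = \left(\left(-4 - -10\right) - 1\right) 5 \left(3 + 5\right) = \left(\left(-4 + 10\right) - 1\right) 5 \cdot 8 = \left(6 - 1\right) 40 = 5 \cdot 40 = 200$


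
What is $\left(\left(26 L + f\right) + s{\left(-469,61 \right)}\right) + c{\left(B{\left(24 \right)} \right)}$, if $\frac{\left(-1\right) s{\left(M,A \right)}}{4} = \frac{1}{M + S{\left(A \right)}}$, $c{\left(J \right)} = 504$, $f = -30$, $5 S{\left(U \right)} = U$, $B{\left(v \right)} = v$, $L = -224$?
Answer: $- \frac{3054845}{571} \approx -5350.0$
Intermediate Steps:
$S{\left(U \right)} = \frac{U}{5}$
$s{\left(M,A \right)} = - \frac{4}{M + \frac{A}{5}}$
$\left(\left(26 L + f\right) + s{\left(-469,61 \right)}\right) + c{\left(B{\left(24 \right)} \right)} = \left(\left(26 \left(-224\right) - 30\right) - \frac{20}{61 + 5 \left(-469\right)}\right) + 504 = \left(\left(-5824 - 30\right) - \frac{20}{61 - 2345}\right) + 504 = \left(-5854 - \frac{20}{-2284}\right) + 504 = \left(-5854 - - \frac{5}{571}\right) + 504 = \left(-5854 + \frac{5}{571}\right) + 504 = - \frac{3342629}{571} + 504 = - \frac{3054845}{571}$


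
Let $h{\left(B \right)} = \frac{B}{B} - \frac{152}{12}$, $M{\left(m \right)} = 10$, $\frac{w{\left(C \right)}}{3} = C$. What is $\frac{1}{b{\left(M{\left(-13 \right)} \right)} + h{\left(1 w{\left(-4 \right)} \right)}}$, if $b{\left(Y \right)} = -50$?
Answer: $- \frac{3}{185} \approx -0.016216$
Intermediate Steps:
$w{\left(C \right)} = 3 C$
$h{\left(B \right)} = - \frac{35}{3}$ ($h{\left(B \right)} = 1 - \frac{38}{3} = - \frac{35}{3}$)
$\frac{1}{b{\left(M{\left(-13 \right)} \right)} + h{\left(1 w{\left(-4 \right)} \right)}} = \frac{1}{-50 - \frac{35}{3}} = \frac{1}{- \frac{185}{3}} = - \frac{3}{185}$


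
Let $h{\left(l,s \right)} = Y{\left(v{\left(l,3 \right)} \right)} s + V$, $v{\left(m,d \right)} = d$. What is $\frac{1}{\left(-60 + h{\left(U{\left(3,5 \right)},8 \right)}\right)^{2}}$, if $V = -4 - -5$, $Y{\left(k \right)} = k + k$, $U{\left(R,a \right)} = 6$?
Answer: $\frac{1}{121} \approx 0.0082645$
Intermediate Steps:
$Y{\left(k \right)} = 2 k$
$V = 1$ ($V = -4 + 5 = 1$)
$h{\left(l,s \right)} = 1 + 6 s$ ($h{\left(l,s \right)} = 2 \cdot 3 s + 1 = 6 s + 1 = 1 + 6 s$)
$\frac{1}{\left(-60 + h{\left(U{\left(3,5 \right)},8 \right)}\right)^{2}} = \frac{1}{\left(-60 + \left(1 + 6 \cdot 8\right)\right)^{2}} = \frac{1}{\left(-60 + \left(1 + 48\right)\right)^{2}} = \frac{1}{\left(-60 + 49\right)^{2}} = \frac{1}{\left(-11\right)^{2}} = \frac{1}{121}$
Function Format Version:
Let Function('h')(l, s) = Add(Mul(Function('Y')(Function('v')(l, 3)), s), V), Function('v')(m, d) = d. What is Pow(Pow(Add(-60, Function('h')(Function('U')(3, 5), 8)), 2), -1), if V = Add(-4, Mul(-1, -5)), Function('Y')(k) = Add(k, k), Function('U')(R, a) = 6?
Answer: Rational(1, 121) ≈ 0.0082645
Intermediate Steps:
Function('Y')(k) = Mul(2, k)
V = 1 (V = Add(-4, 5) = 1)
Function('h')(l, s) = Add(1, Mul(6, s)) (Function('h')(l, s) = Add(Mul(Mul(2, 3), s), 1) = Add(Mul(6, s), 1) = Add(1, Mul(6, s)))
Pow(Pow(Add(-60, Function('h')(Function('U')(3, 5), 8)), 2), -1) = Pow(Pow(Add(-60, Add(1, Mul(6, 8))), 2), -1) = Pow(Pow(Add(-60, Add(1, 48)), 2), -1) = Pow(Pow(Add(-60, 49), 2), -1) = Pow(Pow(-11, 2), -1) = Pow(121, -1) = Rational(1, 121)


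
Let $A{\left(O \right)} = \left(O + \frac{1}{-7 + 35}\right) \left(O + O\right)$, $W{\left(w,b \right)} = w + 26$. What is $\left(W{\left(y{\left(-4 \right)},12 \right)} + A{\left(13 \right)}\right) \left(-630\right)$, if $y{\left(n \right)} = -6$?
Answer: $-226125$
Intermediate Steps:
$W{\left(w,b \right)} = 26 + w$
$A{\left(O \right)} = 2 O \left(\frac{1}{28} + O\right)$ ($A{\left(O \right)} = \left(O + \frac{1}{28}\right) 2 O = \left(\frac{1}{28} + O\right) 2 O = 2 O \left(\frac{1}{28} + O\right)$)
$\left(W{\left(y{\left(-4 \right)},12 \right)} + A{\left(13 \right)}\right) \left(-630\right) = \left(\left(26 - 6\right) + \frac{1}{14} \cdot 13 \left(1 + 28 \cdot 13\right)\right) \left(-630\right) = \left(20 + \frac{1}{14} \cdot 13 \left(1 + 364\right)\right) \left(-630\right) = \left(20 + \frac{1}{14} \cdot 13 \cdot 365\right) \left(-630\right) = \left(20 + \frac{4745}{14}\right) \left(-630\right) = \frac{5025}{14} \left(-630\right) = -226125$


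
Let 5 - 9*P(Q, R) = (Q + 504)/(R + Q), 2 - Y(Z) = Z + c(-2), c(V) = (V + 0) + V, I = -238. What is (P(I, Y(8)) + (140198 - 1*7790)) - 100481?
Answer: 34481893/1080 ≈ 31928.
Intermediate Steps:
c(V) = 2*V (c(V) = V + V = 2*V)
Y(Z) = 6 - Z (Y(Z) = 2 - (Z + 2*(-2)) = 2 - (Z - 4) = 2 - (-4 + Z) = 2 + (4 - Z) = 6 - Z)
P(Q, R) = 5/9 - (504 + Q)/(9*(Q + R)) (P(Q, R) = 5/9 - (Q + 504)/(9*(R + Q)) = 5/9 - (504 + Q)/(9*(Q + R)))
(P(I, Y(8)) + (140198 - 1*7790)) - 100481 = ((-504 + 4*(-238) + 5*(6 - 1*8))/(9*(-238 + (6 - 1*8))) + (140198 - 1*7790)) - 100481 = ((-504 - 952 + 5*(6 - 8))/(9*(-238 + (6 - 8))) + (140198 - 7790)) - 100481 = ((-504 - 952 + 5*(-2))/(9*(-238 - 2)) + 132408) - 100481 = ((⅑)*(-504 - 952 - 10)/(-240) + 132408) - 100481 = ((⅑)*(-1/240)*(-1466) + 132408) - 100481 = (733/1080 + 132408) - 100481 = 143001373/1080 - 100481 = 34481893/1080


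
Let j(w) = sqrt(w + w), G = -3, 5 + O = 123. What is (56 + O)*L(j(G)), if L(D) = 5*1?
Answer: 870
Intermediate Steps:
O = 118 (O = -5 + 123 = 118)
j(w) = sqrt(2)*sqrt(w) (j(w) = sqrt(2*w) = sqrt(2)*sqrt(w))
L(D) = 5
(56 + O)*L(j(G)) = (56 + 118)*5 = 174*5 = 870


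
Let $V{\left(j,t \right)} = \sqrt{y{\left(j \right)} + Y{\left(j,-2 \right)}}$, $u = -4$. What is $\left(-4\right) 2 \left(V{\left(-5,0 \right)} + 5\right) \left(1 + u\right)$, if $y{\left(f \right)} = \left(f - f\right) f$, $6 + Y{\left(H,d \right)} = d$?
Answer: $120 + 48 i \sqrt{2} \approx 120.0 + 67.882 i$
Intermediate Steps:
$Y{\left(H,d \right)} = -6 + d$
$y{\left(f \right)} = 0$ ($y{\left(f \right)} = 0 f = 0$)
$V{\left(j,t \right)} = 2 i \sqrt{2}$ ($V{\left(j,t \right)} = \sqrt{0 - 8} = \sqrt{-8} = 2 i \sqrt{2}$)
$\left(-4\right) 2 \left(V{\left(-5,0 \right)} + 5\right) \left(1 + u\right) = \left(-4\right) 2 \left(2 i \sqrt{2} + 5\right) \left(1 - 4\right) = - 8 \left(5 + 2 i \sqrt{2}\right) \left(-3\right) = - 8 \left(-15 - 6 i \sqrt{2}\right) = 120 + 48 i \sqrt{2}$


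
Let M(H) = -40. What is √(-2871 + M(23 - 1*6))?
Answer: I*√2911 ≈ 53.954*I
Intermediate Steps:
√(-2871 + M(23 - 1*6)) = √(-2871 - 40) = √(-2911) = I*√2911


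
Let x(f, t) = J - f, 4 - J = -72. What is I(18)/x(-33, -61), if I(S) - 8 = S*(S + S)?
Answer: 656/109 ≈ 6.0183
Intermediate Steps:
J = 76 (J = 4 - 1*(-72) = 4 + 72 = 76)
I(S) = 8 + 2*S**2 (I(S) = 8 + S*(S + S) = 8 + S*(2*S) = 8 + 2*S**2)
x(f, t) = 76 - f
I(18)/x(-33, -61) = (8 + 2*18**2)/(76 - 1*(-33)) = (8 + 2*324)/(76 + 33) = (8 + 648)/109 = 656*(1/109) = 656/109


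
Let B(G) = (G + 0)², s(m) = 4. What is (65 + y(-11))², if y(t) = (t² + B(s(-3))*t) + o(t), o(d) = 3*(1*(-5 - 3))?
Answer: 196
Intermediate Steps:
B(G) = G²
o(d) = -24 (o(d) = 3*(1*(-8)) = 3*(-8) = -24)
y(t) = -24 + t² + 16*t (y(t) = (t² + 4²*t) - 24 = (t² + 16*t) - 24 = -24 + t² + 16*t)
(65 + y(-11))² = (65 + (-24 + (-11)² + 16*(-11)))² = (65 + (-24 + 121 - 176))² = (65 - 79)² = (-14)² = 196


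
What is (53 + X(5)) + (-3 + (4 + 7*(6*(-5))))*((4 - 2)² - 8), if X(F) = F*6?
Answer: 919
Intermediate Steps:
X(F) = 6*F
(53 + X(5)) + (-3 + (4 + 7*(6*(-5))))*((4 - 2)² - 8) = (53 + 6*5) + (-3 + (4 + 7*(6*(-5))))*((4 - 2)² - 8) = (53 + 30) + (-3 + (4 + 7*(-30)))*(2² - 8) = 83 + (-3 + (4 - 210))*(4 - 8) = 83 + (-3 - 206)*(-4) = 83 - 209*(-4) = 83 + 836 = 919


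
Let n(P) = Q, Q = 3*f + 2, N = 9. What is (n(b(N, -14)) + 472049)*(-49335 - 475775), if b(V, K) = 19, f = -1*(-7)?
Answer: -247889727920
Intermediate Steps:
f = 7
Q = 23 (Q = 3*7 + 2 = 21 + 2 = 23)
n(P) = 23
(n(b(N, -14)) + 472049)*(-49335 - 475775) = (23 + 472049)*(-49335 - 475775) = 472072*(-525110) = -247889727920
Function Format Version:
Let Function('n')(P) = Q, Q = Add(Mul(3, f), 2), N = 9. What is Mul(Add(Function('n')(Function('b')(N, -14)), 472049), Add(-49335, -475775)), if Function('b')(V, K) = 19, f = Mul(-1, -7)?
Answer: -247889727920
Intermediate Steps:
f = 7
Q = 23 (Q = Add(Mul(3, 7), 2) = Add(21, 2) = 23)
Function('n')(P) = 23
Mul(Add(Function('n')(Function('b')(N, -14)), 472049), Add(-49335, -475775)) = Mul(Add(23, 472049), Add(-49335, -475775)) = Mul(472072, -525110) = -247889727920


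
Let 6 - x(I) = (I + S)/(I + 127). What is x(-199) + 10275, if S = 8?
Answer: 740041/72 ≈ 10278.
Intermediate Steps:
x(I) = 6 - (8 + I)/(127 + I) (x(I) = 6 - (I + 8)/(I + 127) = 6 - (8 + I)/(127 + I))
x(-199) + 10275 = (754 + 5*(-199))/(127 - 199) + 10275 = (754 - 995)/(-72) + 10275 = -1/72*(-241) + 10275 = 241/72 + 10275 = 740041/72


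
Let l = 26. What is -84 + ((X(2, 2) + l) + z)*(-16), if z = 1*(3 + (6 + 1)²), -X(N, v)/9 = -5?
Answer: -2052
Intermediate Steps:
X(N, v) = 45 (X(N, v) = -9*(-5) = 45)
z = 52 (z = 1*(3 + 7²) = 1*(3 + 49) = 1*52 = 52)
-84 + ((X(2, 2) + l) + z)*(-16) = -84 + ((45 + 26) + 52)*(-16) = -84 + (71 + 52)*(-16) = -84 + 123*(-16) = -84 - 1968 = -2052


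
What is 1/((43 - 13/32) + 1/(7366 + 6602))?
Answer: 27936/1189901 ≈ 0.023478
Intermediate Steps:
1/((43 - 13/32) + 1/(7366 + 6602)) = 1/((43 - 13*1/32) + 1/13968) = 1/((43 - 13/32) + 1/13968) = 1/(1363/32 + 1/13968) = 1/(1189901/27936) = 27936/1189901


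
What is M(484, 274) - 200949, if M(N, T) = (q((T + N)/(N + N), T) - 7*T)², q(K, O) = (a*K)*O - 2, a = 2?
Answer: 29600983300/14641 ≈ 2.0218e+6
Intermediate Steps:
q(K, O) = -2 + 2*K*O (q(K, O) = (2*K)*O - 2 = 2*K*O - 2 = -2 + 2*K*O)
M(N, T) = (-2 - 7*T + T*(N + T)/N)² (M(N, T) = ((-2 + 2*((T + N)/(N + N))*T) - 7*T)² = ((-2 + 2*((N + T)/((2*N)))*T) - 7*T)² = ((-2 + 2*((N + T)*(1/(2*N)))*T) - 7*T)² = ((-2 + 2*((N + T)/(2*N))*T) - 7*T)² = ((-2 + T*(N + T)/N) - 7*T)² = (-2 - 7*T + T*(N + T)/N)²)
M(484, 274) - 200949 = (484*(2 + 7*274) - 1*274*(484 + 274))²/484² - 200949 = (484*(2 + 1918) - 1*274*758)²/234256 - 200949 = (484*1920 - 207692)²/234256 - 200949 = (929280 - 207692)²/234256 - 200949 = (1/234256)*721588² - 200949 = (1/234256)*520689241744 - 200949 = 32543077609/14641 - 200949 = 29600983300/14641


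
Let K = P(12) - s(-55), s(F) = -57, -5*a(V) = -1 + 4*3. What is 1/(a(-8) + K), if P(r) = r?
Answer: 5/334 ≈ 0.014970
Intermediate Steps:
a(V) = -11/5 (a(V) = -(-1 + 4*3)/5 = -(-1 + 12)/5 = -⅕*11 = -11/5)
K = 69 (K = 12 - 1*(-57) = 12 + 57 = 69)
1/(a(-8) + K) = 1/(-11/5 + 69) = 1/(334/5) = 5/334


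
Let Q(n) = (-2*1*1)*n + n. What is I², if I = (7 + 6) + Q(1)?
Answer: 144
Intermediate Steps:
Q(n) = -n (Q(n) = (-2*1)*n + n = -2*n + n = -n)
I = 12 (I = (7 + 6) - 1*1 = 13 - 1 = 12)
I² = 12² = 144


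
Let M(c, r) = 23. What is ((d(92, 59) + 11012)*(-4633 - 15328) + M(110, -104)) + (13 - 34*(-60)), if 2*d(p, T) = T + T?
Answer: -220986155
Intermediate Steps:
d(p, T) = T (d(p, T) = (T + T)/2 = (2*T)/2 = T)
((d(92, 59) + 11012)*(-4633 - 15328) + M(110, -104)) + (13 - 34*(-60)) = ((59 + 11012)*(-4633 - 15328) + 23) + (13 - 34*(-60)) = (11071*(-19961) + 23) + (13 + 2040) = (-220988231 + 23) + 2053 = -220988208 + 2053 = -220986155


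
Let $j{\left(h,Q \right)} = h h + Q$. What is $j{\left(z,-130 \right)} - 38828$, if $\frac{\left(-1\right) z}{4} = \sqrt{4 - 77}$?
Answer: $-40126$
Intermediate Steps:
$z = - 4 i \sqrt{73}$ ($z = - 4 \sqrt{4 - 77} = - 4 \sqrt{-73} = - 4 i \sqrt{73} \approx - 34.176 i$)
$j{\left(h,Q \right)} = Q + h^{2}$ ($j{\left(h,Q \right)} = h^{2} + Q = Q + h^{2}$)
$j{\left(z,-130 \right)} - 38828 = \left(-130 + \left(- 4 i \sqrt{73}\right)^{2}\right) - 38828 = \left(-130 - 1168\right) - 38828 = -1298 - 38828 = -40126$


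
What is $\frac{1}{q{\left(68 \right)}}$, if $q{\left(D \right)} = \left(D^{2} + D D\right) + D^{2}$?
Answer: $\frac{1}{13872} \approx 7.2088 \cdot 10^{-5}$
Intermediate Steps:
$q{\left(D \right)} = 3 D^{2}$ ($q{\left(D \right)} = \left(D^{2} + D^{2}\right) + D^{2} = 2 D^{2} + D^{2} = 3 D^{2}$)
$\frac{1}{q{\left(68 \right)}} = \frac{1}{3 \cdot 68^{2}} = \frac{1}{3 \cdot 4624} = \frac{1}{13872}$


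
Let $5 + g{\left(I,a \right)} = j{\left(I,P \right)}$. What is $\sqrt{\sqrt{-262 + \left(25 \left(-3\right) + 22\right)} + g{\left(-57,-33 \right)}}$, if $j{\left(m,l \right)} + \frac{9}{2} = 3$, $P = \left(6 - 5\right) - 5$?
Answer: $\frac{\sqrt{-26 + 12 i \sqrt{35}}}{2} \approx 2.4901 + 3.5638 i$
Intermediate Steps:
$P = -4$ ($P = 1 - 5 = -4$)
$j{\left(m,l \right)} = - \frac{3}{2}$ ($j{\left(m,l \right)} = - \frac{9}{2} + 3 = - \frac{3}{2}$)
$g{\left(I,a \right)} = - \frac{13}{2}$ ($g{\left(I,a \right)} = -5 - \frac{3}{2} = - \frac{13}{2}$)
$\sqrt{\sqrt{-262 + \left(25 \left(-3\right) + 22\right)} + g{\left(-57,-33 \right)}} = \sqrt{\sqrt{-262 + \left(25 \left(-3\right) + 22\right)} - \frac{13}{2}} = \sqrt{\sqrt{-262 + \left(-75 + 22\right)} - \frac{13}{2}} = \sqrt{\sqrt{-262 - 53} - \frac{13}{2}} = \sqrt{\sqrt{-315} - \frac{13}{2}} = \sqrt{3 i \sqrt{35} - \frac{13}{2}} = \sqrt{- \frac{13}{2} + 3 i \sqrt{35}}$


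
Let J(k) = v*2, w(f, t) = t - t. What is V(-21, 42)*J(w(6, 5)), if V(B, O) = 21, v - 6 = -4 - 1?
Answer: 42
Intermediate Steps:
v = 1 (v = 6 + (-4 - 1) = 6 - 5 = 1)
w(f, t) = 0
J(k) = 2 (J(k) = 1*2 = 2)
V(-21, 42)*J(w(6, 5)) = 21*2 = 42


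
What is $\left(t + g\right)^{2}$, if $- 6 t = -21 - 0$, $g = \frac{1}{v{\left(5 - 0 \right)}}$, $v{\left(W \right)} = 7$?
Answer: $\frac{2601}{196} \approx 13.27$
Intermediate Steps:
$g = \frac{1}{7} \approx 0.14286$
$t = \frac{7}{2}$ ($t = - \frac{-21 - 0}{6} = - \frac{-21 + 0}{6} = \left(- \frac{1}{6}\right) \left(-21\right) = \frac{7}{2} \approx 3.5$)
$\left(t + g\right)^{2} = \left(\frac{7}{2} + \frac{1}{7}\right)^{2} = \left(\frac{51}{14}\right)^{2} = \frac{2601}{196}$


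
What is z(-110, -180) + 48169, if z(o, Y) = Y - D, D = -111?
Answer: 48100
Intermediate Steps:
z(o, Y) = 111 + Y (z(o, Y) = Y - 1*(-111) = Y + 111 = 111 + Y)
z(-110, -180) + 48169 = (111 - 180) + 48169 = -69 + 48169 = 48100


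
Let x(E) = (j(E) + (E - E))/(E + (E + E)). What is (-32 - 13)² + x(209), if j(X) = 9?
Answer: 423228/209 ≈ 2025.0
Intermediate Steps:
x(E) = 3/E (x(E) = (9 + (E - E))/(E + (E + E)) = (9 + 0)/(E + 2*E) = 9/((3*E)) = 9*(1/(3*E)) = 3/E)
(-32 - 13)² + x(209) = (-32 - 13)² + 3/209 = (-45)² + 3*(1/209) = 2025 + 3/209 = 423228/209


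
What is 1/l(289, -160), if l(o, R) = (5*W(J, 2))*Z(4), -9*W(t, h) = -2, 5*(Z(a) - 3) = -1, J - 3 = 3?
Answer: 9/28 ≈ 0.32143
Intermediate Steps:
J = 6 (J = 3 + 3 = 6)
Z(a) = 14/5 (Z(a) = 3 + (1/5)*(-1) = 3 - 1/5 = 14/5)
W(t, h) = 2/9 (W(t, h) = -1/9*(-2) = 2/9)
l(o, R) = 28/9 (l(o, R) = (5*(2/9))*(14/5) = (10/9)*(14/5) = 28/9)
1/l(289, -160) = 1/(28/9) = 9/28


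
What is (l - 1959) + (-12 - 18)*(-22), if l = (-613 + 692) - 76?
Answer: -1296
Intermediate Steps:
l = 3 (l = 79 - 76 = 3)
(l - 1959) + (-12 - 18)*(-22) = (3 - 1959) + (-12 - 18)*(-22) = -1956 - 30*(-22) = -1956 + 660 = -1296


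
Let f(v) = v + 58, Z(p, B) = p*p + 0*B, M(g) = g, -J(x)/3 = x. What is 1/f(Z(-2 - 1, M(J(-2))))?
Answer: 1/67 ≈ 0.014925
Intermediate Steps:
J(x) = -3*x
Z(p, B) = p² (Z(p, B) = p² + 0 = p²)
f(v) = 58 + v
1/f(Z(-2 - 1, M(J(-2)))) = 1/(58 + (-2 - 1)²) = 1/(58 + (-3)²) = 1/(58 + 9) = 1/67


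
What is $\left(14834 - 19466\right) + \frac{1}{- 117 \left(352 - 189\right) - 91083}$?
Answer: $- \frac{510233329}{110154} \approx -4632.0$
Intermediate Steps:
$\left(14834 - 19466\right) + \frac{1}{- 117 \left(352 - 189\right) - 91083} = \left(14834 - 19466\right) + \frac{1}{\left(-117\right) 163 - 91083} = -4632 + \frac{1}{-19071 - 91083} = -4632 + \frac{1}{-110154} = -4632 - \frac{1}{110154} = - \frac{510233329}{110154}$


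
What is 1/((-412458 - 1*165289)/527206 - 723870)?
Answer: -527206/381629184967 ≈ -1.3815e-6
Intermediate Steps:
1/((-412458 - 1*165289)/527206 - 723870) = 1/((-412458 - 165289)*(1/527206) - 723870) = 1/(-577747*1/527206 - 723870) = 1/(-577747/527206 - 723870) = 1/(-381629184967/527206) = -527206/381629184967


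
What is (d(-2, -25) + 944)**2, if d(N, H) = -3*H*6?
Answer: 1943236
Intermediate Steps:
d(N, H) = -18*H
(d(-2, -25) + 944)**2 = (-18*(-25) + 944)**2 = (450 + 944)**2 = 1394**2 = 1943236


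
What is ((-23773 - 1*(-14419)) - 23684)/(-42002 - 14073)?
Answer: 33038/56075 ≈ 0.58918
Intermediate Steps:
((-23773 - 1*(-14419)) - 23684)/(-42002 - 14073) = ((-23773 + 14419) - 23684)/(-56075) = (-9354 - 23684)*(-1/56075) = -33038*(-1/56075) = 33038/56075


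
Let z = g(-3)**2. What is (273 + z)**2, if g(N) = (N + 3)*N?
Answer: 74529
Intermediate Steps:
g(N) = N*(3 + N) (g(N) = (3 + N)*N = N*(3 + N))
z = 0 (z = (-3*(3 - 3))**2 = (-3*0)**2 = 0**2 = 0)
(273 + z)**2 = (273 + 0)**2 = 273**2 = 74529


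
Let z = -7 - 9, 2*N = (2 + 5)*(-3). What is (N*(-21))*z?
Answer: -3528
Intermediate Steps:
N = -21/2 (N = ((2 + 5)*(-3))/2 = (7*(-3))/2 = (½)*(-21) = -21/2 ≈ -10.500)
z = -16
(N*(-21))*z = -21/2*(-21)*(-16) = (441/2)*(-16) = -3528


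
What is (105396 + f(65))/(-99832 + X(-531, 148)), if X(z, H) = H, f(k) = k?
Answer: -105461/99684 ≈ -1.0580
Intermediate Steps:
(105396 + f(65))/(-99832 + X(-531, 148)) = (105396 + 65)/(-99832 + 148) = 105461/(-99684) = 105461*(-1/99684) = -105461/99684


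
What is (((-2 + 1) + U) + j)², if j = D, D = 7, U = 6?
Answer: 144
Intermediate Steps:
j = 7
(((-2 + 1) + U) + j)² = (((-2 + 1) + 6) + 7)² = ((-1 + 6) + 7)² = (5 + 7)² = 12² = 144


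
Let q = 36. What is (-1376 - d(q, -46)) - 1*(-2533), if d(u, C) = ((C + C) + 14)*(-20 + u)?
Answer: 2405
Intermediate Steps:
d(u, C) = (-20 + u)*(14 + 2*C) (d(u, C) = (2*C + 14)*(-20 + u) = (14 + 2*C)*(-20 + u) = (-20 + u)*(14 + 2*C))
(-1376 - d(q, -46)) - 1*(-2533) = (-1376 - (-280 - 40*(-46) + 14*36 + 2*(-46)*36)) - 1*(-2533) = (-1376 - (-280 + 1840 + 504 - 3312)) + 2533 = (-1376 - 1*(-1248)) + 2533 = (-1376 + 1248) + 2533 = -128 + 2533 = 2405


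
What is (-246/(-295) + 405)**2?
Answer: 14333117841/87025 ≈ 1.6470e+5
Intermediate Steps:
(-246/(-295) + 405)**2 = (-246*(-1/295) + 405)**2 = (246/295 + 405)**2 = (119721/295)**2 = 14333117841/87025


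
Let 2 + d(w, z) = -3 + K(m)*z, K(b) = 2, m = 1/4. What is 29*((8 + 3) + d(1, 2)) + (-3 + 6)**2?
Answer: 299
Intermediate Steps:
m = 1/4 ≈ 0.25000
d(w, z) = -5 + 2*z (d(w, z) = -2 + (-3 + 2*z) = -5 + 2*z)
29*((8 + 3) + d(1, 2)) + (-3 + 6)**2 = 29*((8 + 3) + (-5 + 2*2)) + (-3 + 6)**2 = 29*(11 + (-5 + 4)) + 3**2 = 29*(11 - 1) + 9 = 29*10 + 9 = 290 + 9 = 299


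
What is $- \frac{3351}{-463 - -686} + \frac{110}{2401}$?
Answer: $- \frac{8021221}{535423} \approx -14.981$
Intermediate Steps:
$- \frac{3351}{-463 - -686} + \frac{110}{2401} = - \frac{3351}{-463 + 686} + 110 \cdot \frac{1}{2401} = - \frac{3351}{223} + \frac{110}{2401} = - \frac{8021221}{535423}$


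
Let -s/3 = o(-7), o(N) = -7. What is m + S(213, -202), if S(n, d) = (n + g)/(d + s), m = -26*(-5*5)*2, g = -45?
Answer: 235132/181 ≈ 1299.1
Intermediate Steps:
s = 21 (s = -3*(-7) = 21)
m = 1300 (m = -(-650)*2 = -26*(-50) = 1300)
S(n, d) = (-45 + n)/(21 + d) (S(n, d) = (n - 45)/(d + 21) = (-45 + n)/(21 + d))
m + S(213, -202) = 1300 + (-45 + 213)/(21 - 202) = 1300 + 168/(-181) = 1300 - 1/181*168 = 1300 - 168/181 = 235132/181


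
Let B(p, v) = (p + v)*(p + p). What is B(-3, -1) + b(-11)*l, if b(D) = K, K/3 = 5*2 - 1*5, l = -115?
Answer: -1701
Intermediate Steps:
B(p, v) = 2*p*(p + v) (B(p, v) = (p + v)*(2*p) = 2*p*(p + v))
K = 15 (K = 3*(5*2 - 1*5) = 3*(10 - 5) = 3*5 = 15)
b(D) = 15
B(-3, -1) + b(-11)*l = 2*(-3)*(-3 - 1) + 15*(-115) = 2*(-3)*(-4) - 1725 = 24 - 1725 = -1701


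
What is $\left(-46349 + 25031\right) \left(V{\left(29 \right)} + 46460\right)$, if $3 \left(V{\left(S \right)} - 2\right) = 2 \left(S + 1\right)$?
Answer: $-990903276$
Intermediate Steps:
$V{\left(S \right)} = \frac{8}{3} + \frac{2 S}{3}$ ($V{\left(S \right)} = 2 + \frac{2 \left(S + 1\right)}{3} = 2 + \frac{2 \left(1 + S\right)}{3} = 2 + \frac{2 + 2 S}{3} = 2 + \left(\frac{2}{3} + \frac{2 S}{3}\right) = \frac{8}{3} + \frac{2 S}{3}$)
$\left(-46349 + 25031\right) \left(V{\left(29 \right)} + 46460\right) = \left(-46349 + 25031\right) \left(\left(\frac{8}{3} + \frac{2}{3} \cdot 29\right) + 46460\right) = - 21318 \left(\left(\frac{8}{3} + \frac{58}{3}\right) + 46460\right) = - 21318 \left(22 + 46460\right) = \left(-21318\right) 46482 = -990903276$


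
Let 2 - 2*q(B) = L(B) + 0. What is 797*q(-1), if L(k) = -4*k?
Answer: -797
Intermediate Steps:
q(B) = 1 + 2*B (q(B) = 1 - (-4*B + 0)/2 = 1 - (-2)*B = 1 + 2*B)
797*q(-1) = 797*(1 + 2*(-1)) = 797*(1 - 2) = 797*(-1) = -797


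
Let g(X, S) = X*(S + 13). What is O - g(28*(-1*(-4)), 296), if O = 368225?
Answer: 333617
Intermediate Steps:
g(X, S) = X*(13 + S)
O - g(28*(-1*(-4)), 296) = 368225 - 28*(-1*(-4))*(13 + 296) = 368225 - 28*4*309 = 368225 - 112*309 = 368225 - 1*34608 = 368225 - 34608 = 333617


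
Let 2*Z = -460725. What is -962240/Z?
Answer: 384896/92145 ≈ 4.1771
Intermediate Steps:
Z = -460725/2 (Z = (½)*(-460725) = -460725/2 ≈ -2.3036e+5)
-962240/Z = -962240/(-460725/2) = -962240*(-2/460725) = 384896/92145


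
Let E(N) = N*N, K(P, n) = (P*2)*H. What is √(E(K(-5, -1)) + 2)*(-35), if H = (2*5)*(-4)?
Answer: -105*√17778 ≈ -14000.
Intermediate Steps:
H = -40 (H = 10*(-4) = -40)
K(P, n) = -80*P (K(P, n) = (P*2)*(-40) = (2*P)*(-40) = -80*P)
E(N) = N²
√(E(K(-5, -1)) + 2)*(-35) = √((-80*(-5))² + 2)*(-35) = √(400² + 2)*(-35) = √(160000 + 2)*(-35) = √160002*(-35) = (3*√17778)*(-35) = -105*√17778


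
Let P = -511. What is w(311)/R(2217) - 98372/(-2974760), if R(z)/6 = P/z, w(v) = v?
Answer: -42724098741/190012795 ≈ -224.85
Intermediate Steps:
R(z) = -3066/z (R(z) = 6*(-511/z) = -3066/z)
w(311)/R(2217) - 98372/(-2974760) = 311/((-3066/2217)) - 98372/(-2974760) = 311/((-3066*1/2217)) - 98372*(-1/2974760) = 311/(-1022/739) + 24593/743690 = 311*(-739/1022) + 24593/743690 = -229829/1022 + 24593/743690 = -42724098741/190012795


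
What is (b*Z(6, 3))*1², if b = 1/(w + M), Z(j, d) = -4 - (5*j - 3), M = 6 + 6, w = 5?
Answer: -31/17 ≈ -1.8235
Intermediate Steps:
M = 12
Z(j, d) = -1 - 5*j (Z(j, d) = -4 - (-3 + 5*j) = -4 + (3 - 5*j) = -1 - 5*j)
b = 1/17 (b = 1/(5 + 12) = 1/17 ≈ 0.058824)
(b*Z(6, 3))*1² = ((-1 - 5*6)/17)*1² = ((-1 - 30)/17)*1 = ((1/17)*(-31))*1 = -31/17*1 = -31/17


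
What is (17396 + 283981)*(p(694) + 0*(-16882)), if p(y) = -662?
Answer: -199511574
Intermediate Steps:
(17396 + 283981)*(p(694) + 0*(-16882)) = (17396 + 283981)*(-662 + 0*(-16882)) = 301377*(-662 + 0) = 301377*(-662) = -199511574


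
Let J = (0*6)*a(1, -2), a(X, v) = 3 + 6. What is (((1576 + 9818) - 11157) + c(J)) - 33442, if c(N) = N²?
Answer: -33205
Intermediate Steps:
a(X, v) = 9
J = 0 (J = (0*6)*9 = 0*9 = 0)
(((1576 + 9818) - 11157) + c(J)) - 33442 = (((1576 + 9818) - 11157) + 0²) - 33442 = ((11394 - 11157) + 0) - 33442 = (237 + 0) - 33442 = 237 - 33442 = -33205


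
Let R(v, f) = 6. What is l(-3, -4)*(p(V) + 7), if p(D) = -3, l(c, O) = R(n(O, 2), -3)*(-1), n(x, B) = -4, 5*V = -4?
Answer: -24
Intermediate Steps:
V = -4/5 (V = (1/5)*(-4) = -4/5 ≈ -0.80000)
l(c, O) = -6 (l(c, O) = 6*(-1) = -6)
l(-3, -4)*(p(V) + 7) = -6*(-3 + 7) = -6*4 = -24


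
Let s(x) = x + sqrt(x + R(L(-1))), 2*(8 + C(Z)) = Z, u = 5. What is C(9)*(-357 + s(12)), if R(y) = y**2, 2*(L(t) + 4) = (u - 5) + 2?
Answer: 2415/2 - 7*sqrt(21)/2 ≈ 1191.5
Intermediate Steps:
C(Z) = -8 + Z/2
L(t) = -3 (L(t) = -4 + ((5 - 5) + 2)/2 = -4 + (0 + 2)/2 = -4 + (1/2)*2 = -4 + 1 = -3)
s(x) = x + sqrt(9 + x) (s(x) = x + sqrt(x + (-3)**2) = x + sqrt(x + 9) = x + sqrt(9 + x))
C(9)*(-357 + s(12)) = (-8 + (1/2)*9)*(-357 + (12 + sqrt(9 + 12))) = (-8 + 9/2)*(-357 + (12 + sqrt(21))) = -7*(-345 + sqrt(21))/2 = 2415/2 - 7*sqrt(21)/2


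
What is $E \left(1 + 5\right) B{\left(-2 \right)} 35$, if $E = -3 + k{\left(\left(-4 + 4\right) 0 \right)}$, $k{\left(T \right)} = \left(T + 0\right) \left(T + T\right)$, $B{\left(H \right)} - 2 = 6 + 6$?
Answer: $-8820$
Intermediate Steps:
$B{\left(H \right)} = 14$ ($B{\left(H \right)} = 2 + \left(6 + 6\right) = 2 + 12 = 14$)
$k{\left(T \right)} = 2 T^{2}$ ($k{\left(T \right)} = T 2 T = 2 T^{2}$)
$E = -3$ ($E = -3 + 2 \left(\left(-4 + 4\right) 0\right)^{2} = -3 + 2 \left(0 \cdot 0\right)^{2} = -3 + 2 \cdot 0^{2} = -3 + 2 \cdot 0 = -3 + 0 = -3$)
$E \left(1 + 5\right) B{\left(-2 \right)} 35 = - 3 \left(1 + 5\right) 14 \cdot 35 = - 3 \cdot 6 \cdot 14 \cdot 35 = \left(-3\right) 84 \cdot 35 = \left(-252\right) 35 = -8820$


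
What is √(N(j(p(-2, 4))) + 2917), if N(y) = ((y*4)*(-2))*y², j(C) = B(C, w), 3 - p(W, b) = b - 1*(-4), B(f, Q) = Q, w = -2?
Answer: √2981 ≈ 54.599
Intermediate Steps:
p(W, b) = -1 - b (p(W, b) = 3 - (b - 1*(-4)) = 3 - (b + 4) = 3 - (4 + b) = 3 + (-4 - b) = -1 - b)
j(C) = -2
N(y) = -8*y³ (N(y) = ((4*y)*(-2))*y² = (-8*y)*y² = -8*y³)
√(N(j(p(-2, 4))) + 2917) = √(-8*(-2)³ + 2917) = √(-8*(-8) + 2917) = √(64 + 2917) = √2981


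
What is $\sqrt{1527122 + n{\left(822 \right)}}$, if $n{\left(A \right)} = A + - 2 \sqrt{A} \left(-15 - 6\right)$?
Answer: $\sqrt{1527944 + 42 \sqrt{822}} \approx 1236.6$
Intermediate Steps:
$n{\left(A \right)} = A + 42 \sqrt{A}$ ($n{\left(A \right)} = A + - 2 \sqrt{A} \left(-21\right) = A + 42 \sqrt{A}$)
$\sqrt{1527122 + n{\left(822 \right)}} = \sqrt{1527122 + \left(822 + 42 \sqrt{822}\right)} = \sqrt{1527944 + 42 \sqrt{822}}$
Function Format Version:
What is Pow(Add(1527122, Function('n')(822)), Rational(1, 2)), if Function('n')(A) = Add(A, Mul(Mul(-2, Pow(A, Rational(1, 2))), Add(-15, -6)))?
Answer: Pow(Add(1527944, Mul(42, Pow(822, Rational(1, 2)))), Rational(1, 2)) ≈ 1236.6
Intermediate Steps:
Function('n')(A) = Add(A, Mul(42, Pow(A, Rational(1, 2)))) (Function('n')(A) = Add(A, Mul(Mul(-2, Pow(A, Rational(1, 2))), -21)) = Add(A, Mul(42, Pow(A, Rational(1, 2)))))
Pow(Add(1527122, Function('n')(822)), Rational(1, 2)) = Pow(Add(1527122, Add(822, Mul(42, Pow(822, Rational(1, 2))))), Rational(1, 2)) = Pow(Add(1527944, Mul(42, Pow(822, Rational(1, 2)))), Rational(1, 2))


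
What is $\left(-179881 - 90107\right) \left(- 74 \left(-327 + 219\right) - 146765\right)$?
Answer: $37467044724$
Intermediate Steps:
$\left(-179881 - 90107\right) \left(- 74 \left(-327 + 219\right) - 146765\right) = - 269988 \left(\left(-74\right) \left(-108\right) - 146765\right) = - 269988 \left(7992 - 146765\right) = \left(-269988\right) \left(-138773\right) = 37467044724$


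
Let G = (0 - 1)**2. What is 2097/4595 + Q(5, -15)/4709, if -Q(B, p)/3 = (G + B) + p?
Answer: 9998838/21637855 ≈ 0.46210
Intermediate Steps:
G = 1 (G = (-1)**2 = 1)
Q(B, p) = -3 - 3*B - 3*p (Q(B, p) = -3*((1 + B) + p) = -3*(1 + B + p) = -3 - 3*B - 3*p)
2097/4595 + Q(5, -15)/4709 = 2097/4595 + (-3 - 3*5 - 3*(-15))/4709 = 2097*(1/4595) + (-3 - 15 + 45)*(1/4709) = 2097/4595 + 27*(1/4709) = 2097/4595 + 27/4709 = 9998838/21637855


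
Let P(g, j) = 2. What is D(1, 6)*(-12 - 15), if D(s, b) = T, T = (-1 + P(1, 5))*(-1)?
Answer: 27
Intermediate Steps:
T = -1 (T = (-1 + 2)*(-1) = 1*(-1) = -1)
D(s, b) = -1
D(1, 6)*(-12 - 15) = -(-12 - 15) = -1*(-27) = 27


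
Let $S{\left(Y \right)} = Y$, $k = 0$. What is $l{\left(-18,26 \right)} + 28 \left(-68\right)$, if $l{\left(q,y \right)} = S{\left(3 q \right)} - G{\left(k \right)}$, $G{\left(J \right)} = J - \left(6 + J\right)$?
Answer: $-1952$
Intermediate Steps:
$G{\left(J \right)} = -6$ ($G{\left(J \right)} = J - \left(6 + J\right) = -6$)
$l{\left(q,y \right)} = 6 + 3 q$ ($l{\left(q,y \right)} = 3 q - -6 = 3 q + 6 = 6 + 3 q$)
$l{\left(-18,26 \right)} + 28 \left(-68\right) = \left(6 + 3 \left(-18\right)\right) + 28 \left(-68\right) = \left(6 - 54\right) - 1904 = -48 - 1904 = -1952$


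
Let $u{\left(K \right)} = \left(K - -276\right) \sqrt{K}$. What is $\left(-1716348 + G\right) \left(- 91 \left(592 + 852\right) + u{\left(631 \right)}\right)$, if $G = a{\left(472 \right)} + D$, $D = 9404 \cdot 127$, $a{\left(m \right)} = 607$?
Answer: $68518381932 - 472939731 \sqrt{631} \approx 5.6638 \cdot 10^{10}$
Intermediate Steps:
$D = 1194308$
$G = 1194915$ ($G = 607 + 1194308 = 1194915$)
$u{\left(K \right)} = \sqrt{K} \left(276 + K\right)$ ($u{\left(K \right)} = \left(K + 276\right) \sqrt{K} = \left(276 + K\right) \sqrt{K} = \sqrt{K} \left(276 + K\right)$)
$\left(-1716348 + G\right) \left(- 91 \left(592 + 852\right) + u{\left(631 \right)}\right) = \left(-1716348 + 1194915\right) \left(- 91 \left(592 + 852\right) + \sqrt{631} \left(276 + 631\right)\right) = - 521433 \left(\left(-91\right) 1444 + \sqrt{631} \cdot 907\right) = - 521433 \left(-131404 + 907 \sqrt{631}\right) = 68518381932 - 472939731 \sqrt{631}$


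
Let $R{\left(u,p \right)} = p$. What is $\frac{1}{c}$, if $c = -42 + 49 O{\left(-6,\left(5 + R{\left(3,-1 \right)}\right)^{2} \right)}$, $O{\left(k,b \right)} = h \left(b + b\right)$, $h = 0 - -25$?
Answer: $\frac{1}{39158} \approx 2.5538 \cdot 10^{-5}$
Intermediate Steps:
$h = 25$ ($h = 0 + 25 = 25$)
$O{\left(k,b \right)} = 50 b$ ($O{\left(k,b \right)} = 25 \left(b + b\right) = 25 \cdot 2 b = 50 b$)
$c = 39158$ ($c = -42 + 49 \cdot 50 \left(5 - 1\right)^{2} = -42 + 49 \cdot 50 \cdot 4^{2} = -42 + 49 \cdot 50 \cdot 16 = -42 + 49 \cdot 800 = -42 + 39200 = 39158$)
$\frac{1}{c} = \frac{1}{39158}$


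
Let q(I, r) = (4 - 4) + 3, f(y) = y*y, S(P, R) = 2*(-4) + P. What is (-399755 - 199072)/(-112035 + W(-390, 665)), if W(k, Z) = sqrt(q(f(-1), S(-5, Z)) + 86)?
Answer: 67089582945/12551841136 + 598827*sqrt(89)/12551841136 ≈ 5.3455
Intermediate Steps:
S(P, R) = -8 + P
f(y) = y**2
q(I, r) = 3 (q(I, r) = 0 + 3 = 3)
W(k, Z) = sqrt(89) (W(k, Z) = sqrt(3 + 86) = sqrt(89))
(-399755 - 199072)/(-112035 + W(-390, 665)) = (-399755 - 199072)/(-112035 + sqrt(89)) = -598827/(-112035 + sqrt(89))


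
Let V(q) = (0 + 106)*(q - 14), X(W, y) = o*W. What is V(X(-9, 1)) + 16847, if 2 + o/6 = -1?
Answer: 32535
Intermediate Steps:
o = -18 (o = -12 + 6*(-1) = -12 - 6 = -18)
X(W, y) = -18*W
V(q) = -1484 + 106*q (V(q) = 106*(-14 + q) = -1484 + 106*q)
V(X(-9, 1)) + 16847 = (-1484 + 106*(-18*(-9))) + 16847 = (-1484 + 106*162) + 16847 = (-1484 + 17172) + 16847 = 15688 + 16847 = 32535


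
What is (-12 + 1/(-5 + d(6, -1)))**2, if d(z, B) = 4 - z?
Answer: 7225/49 ≈ 147.45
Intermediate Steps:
(-12 + 1/(-5 + d(6, -1)))**2 = (-12 + 1/(-5 + (4 - 1*6)))**2 = (-12 + 1/(-5 + (4 - 6)))**2 = (-12 + 1/(-5 - 2))**2 = (-12 + 1/(-7))**2 = (-12 - 1/7)**2 = (-85/7)**2 = 7225/49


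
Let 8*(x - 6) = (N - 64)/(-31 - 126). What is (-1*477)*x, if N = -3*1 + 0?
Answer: -3626631/1256 ≈ -2887.4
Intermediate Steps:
N = -3 (N = -3 + 0 = -3)
x = 7603/1256 (x = 6 + ((-3 - 64)/(-31 - 126))/8 = 6 + (-67/(-157))/8 = 6 + (-67*(-1/157))/8 = 6 + (1/8)*(67/157) = 6 + 67/1256 = 7603/1256 ≈ 6.0533)
(-1*477)*x = -1*477*(7603/1256) = -477*7603/1256 = -3626631/1256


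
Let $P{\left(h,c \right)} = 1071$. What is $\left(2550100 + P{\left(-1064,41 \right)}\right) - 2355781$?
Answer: $195390$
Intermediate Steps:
$\left(2550100 + P{\left(-1064,41 \right)}\right) - 2355781 = \left(2550100 + 1071\right) - 2355781 = 2551171 - 2355781 = 195390$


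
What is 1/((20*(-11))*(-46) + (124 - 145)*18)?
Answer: 1/9742 ≈ 0.00010265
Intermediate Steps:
1/((20*(-11))*(-46) + (124 - 145)*18) = 1/(-220*(-46) - 21*18) = 1/(10120 - 378) = 1/9742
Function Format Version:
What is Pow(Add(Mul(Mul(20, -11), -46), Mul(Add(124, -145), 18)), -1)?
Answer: Rational(1, 9742) ≈ 0.00010265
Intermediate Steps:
Pow(Add(Mul(Mul(20, -11), -46), Mul(Add(124, -145), 18)), -1) = Pow(Add(Mul(-220, -46), Mul(-21, 18)), -1) = Pow(Add(10120, -378), -1) = Pow(9742, -1) = Rational(1, 9742)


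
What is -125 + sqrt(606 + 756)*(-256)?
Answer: -125 - 256*sqrt(1362) ≈ -9572.8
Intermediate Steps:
-125 + sqrt(606 + 756)*(-256) = -125 + sqrt(1362)*(-256) = -125 - 256*sqrt(1362)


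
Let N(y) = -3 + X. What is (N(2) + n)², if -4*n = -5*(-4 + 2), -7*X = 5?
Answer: 7569/196 ≈ 38.617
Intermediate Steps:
X = -5/7 (X = -⅐*5 = -5/7 ≈ -0.71429)
n = -5/2 (n = -(-5)*(-4 + 2)/4 = -(-5)*(-2)/4 = -¼*10 = -5/2 ≈ -2.5000)
N(y) = -26/7 (N(y) = -3 - 5/7 = -26/7)
(N(2) + n)² = (-26/7 - 5/2)² = (-87/14)² = 7569/196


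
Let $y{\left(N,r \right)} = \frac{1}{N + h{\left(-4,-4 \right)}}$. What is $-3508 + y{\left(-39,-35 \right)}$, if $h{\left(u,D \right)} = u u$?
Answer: $- \frac{80685}{23} \approx -3508.0$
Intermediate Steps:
$h{\left(u,D \right)} = u^{2}$
$y{\left(N,r \right)} = \frac{1}{16 + N}$ ($y{\left(N,r \right)} = \frac{1}{N + \left(-4\right)^{2}} = \frac{1}{N + 16} = \frac{1}{16 + N}$)
$-3508 + y{\left(-39,-35 \right)} = -3508 + \frac{1}{16 - 39} = -3508 + \frac{1}{-23} = -3508 - \frac{1}{23} = - \frac{80685}{23}$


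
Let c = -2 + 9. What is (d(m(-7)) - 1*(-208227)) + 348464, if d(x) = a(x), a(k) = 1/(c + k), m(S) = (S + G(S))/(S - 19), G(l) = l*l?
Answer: 38968383/70 ≈ 5.5669e+5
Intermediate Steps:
G(l) = l²
m(S) = (S + S²)/(-19 + S) (m(S) = (S + S²)/(S - 19) = (S + S²)/(-19 + S))
c = 7
a(k) = 1/(7 + k)
d(x) = 1/(7 + x)
(d(m(-7)) - 1*(-208227)) + 348464 = (1/(7 - 7*(1 - 7)/(-19 - 7)) - 1*(-208227)) + 348464 = (1/(7 - 7*(-6)/(-26)) + 208227) + 348464 = (1/(7 - 7*(-1/26)*(-6)) + 208227) + 348464 = (1/(7 - 21/13) + 208227) + 348464 = (1/(70/13) + 208227) + 348464 = (13/70 + 208227) + 348464 = 14575903/70 + 348464 = 38968383/70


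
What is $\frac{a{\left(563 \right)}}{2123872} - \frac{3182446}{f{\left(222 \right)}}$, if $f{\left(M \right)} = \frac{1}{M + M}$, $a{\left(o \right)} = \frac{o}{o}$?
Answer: $- \frac{3001043930204927}{2123872} \approx -1.413 \cdot 10^{9}$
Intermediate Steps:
$a{\left(o \right)} = 1$
$f{\left(M \right)} = \frac{1}{2 M}$
$\frac{a{\left(563 \right)}}{2123872} - \frac{3182446}{f{\left(222 \right)}} = 1 \cdot \frac{1}{2123872} - \frac{3182446}{\frac{1}{2} \cdot \frac{1}{222}} = \frac{1}{2123872} - 3182446 \frac{1}{\frac{1}{444}} = \frac{1}{2123872} - 1413006024 = - \frac{3001043930204927}{2123872}$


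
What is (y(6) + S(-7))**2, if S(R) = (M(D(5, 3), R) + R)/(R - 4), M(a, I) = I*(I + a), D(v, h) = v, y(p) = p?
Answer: 3481/121 ≈ 28.769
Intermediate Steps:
S(R) = (R + R*(5 + R))/(-4 + R) (S(R) = (R*(R + 5) + R)/(R - 4) = (R*(5 + R) + R)/(-4 + R) = (R + R*(5 + R))/(-4 + R))
(y(6) + S(-7))**2 = (6 - 7*(6 - 7)/(-4 - 7))**2 = (6 - 7*(-1)/(-11))**2 = (6 - 7*(-1/11)*(-1))**2 = (6 - 7/11)**2 = (59/11)**2 = 3481/121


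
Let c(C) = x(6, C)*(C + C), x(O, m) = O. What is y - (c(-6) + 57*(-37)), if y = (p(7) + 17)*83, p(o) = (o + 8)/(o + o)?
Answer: 51533/14 ≈ 3680.9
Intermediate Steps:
p(o) = (8 + o)/(2*o) (p(o) = (8 + o)/((2*o)) = (8 + o)*(1/(2*o)) = (8 + o)/(2*o))
c(C) = 12*C (c(C) = 6*(C + C) = 6*(2*C) = 12*C)
y = 20999/14 (y = ((½)*(8 + 7)/7 + 17)*83 = ((½)*(⅐)*15 + 17)*83 = (15/14 + 17)*83 = (253/14)*83 = 20999/14 ≈ 1499.9)
y - (c(-6) + 57*(-37)) = 20999/14 - (12*(-6) + 57*(-37)) = 20999/14 - (-72 - 2109) = 20999/14 - 1*(-2181) = 20999/14 + 2181 = 51533/14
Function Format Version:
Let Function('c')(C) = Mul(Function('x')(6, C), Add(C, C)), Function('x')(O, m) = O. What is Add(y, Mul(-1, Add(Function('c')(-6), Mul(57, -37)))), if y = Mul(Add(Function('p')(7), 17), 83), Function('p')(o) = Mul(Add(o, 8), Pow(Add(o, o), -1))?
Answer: Rational(51533, 14) ≈ 3680.9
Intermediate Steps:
Function('p')(o) = Mul(Rational(1, 2), Pow(o, -1), Add(8, o)) (Function('p')(o) = Mul(Add(8, o), Pow(Mul(2, o), -1)) = Mul(Add(8, o), Mul(Rational(1, 2), Pow(o, -1))) = Mul(Rational(1, 2), Pow(o, -1), Add(8, o)))
Function('c')(C) = Mul(12, C) (Function('c')(C) = Mul(6, Add(C, C)) = Mul(6, Mul(2, C)) = Mul(12, C))
y = Rational(20999, 14) (y = Mul(Add(Mul(Rational(1, 2), Pow(7, -1), Add(8, 7)), 17), 83) = Mul(Add(Mul(Rational(1, 2), Rational(1, 7), 15), 17), 83) = Mul(Add(Rational(15, 14), 17), 83) = Mul(Rational(253, 14), 83) = Rational(20999, 14) ≈ 1499.9)
Add(y, Mul(-1, Add(Function('c')(-6), Mul(57, -37)))) = Add(Rational(20999, 14), Mul(-1, Add(Mul(12, -6), Mul(57, -37)))) = Add(Rational(20999, 14), Mul(-1, Add(-72, -2109))) = Add(Rational(20999, 14), Mul(-1, -2181)) = Add(Rational(20999, 14), 2181) = Rational(51533, 14)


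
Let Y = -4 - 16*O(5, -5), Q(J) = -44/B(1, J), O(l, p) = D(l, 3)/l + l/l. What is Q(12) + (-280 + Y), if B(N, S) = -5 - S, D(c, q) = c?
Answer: -5328/17 ≈ -313.41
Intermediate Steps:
O(l, p) = 2 (O(l, p) = l/l + l/l = 1 + 1 = 2)
Q(J) = -44/(-5 - J)
Y = -36 (Y = -4 - 16*2 = -4 - 32 = -36)
Q(12) + (-280 + Y) = 44/(5 + 12) + (-280 - 36) = 44/17 - 316 = -5328/17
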